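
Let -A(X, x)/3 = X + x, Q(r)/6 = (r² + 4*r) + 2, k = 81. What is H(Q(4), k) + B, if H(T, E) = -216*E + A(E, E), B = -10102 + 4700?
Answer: -23384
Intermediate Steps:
Q(r) = 12 + 6*r² + 24*r (Q(r) = 6*((r² + 4*r) + 2) = 6*(2 + r² + 4*r) = 12 + 6*r² + 24*r)
A(X, x) = -3*X - 3*x (A(X, x) = -3*(X + x) = -3*X - 3*x)
B = -5402
H(T, E) = -222*E (H(T, E) = -216*E + (-3*E - 3*E) = -216*E - 6*E = -222*E)
H(Q(4), k) + B = -222*81 - 5402 = -17982 - 5402 = -23384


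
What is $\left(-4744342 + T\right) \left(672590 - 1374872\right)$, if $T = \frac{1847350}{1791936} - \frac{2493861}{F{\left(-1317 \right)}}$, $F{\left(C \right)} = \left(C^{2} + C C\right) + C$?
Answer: $\frac{575101002367239199348861}{172606293936} \approx 3.3319 \cdot 10^{12}$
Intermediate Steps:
$F{\left(C \right)} = C + 2 C^{2}$ ($F{\left(C \right)} = \left(C^{2} + C^{2}\right) + C = 2 C^{2} + C = C + 2 C^{2}$)
$T = \frac{322857373909}{1035637763616}$ ($T = \frac{1847350}{1791936} - \frac{2493861}{\left(-1317\right) \left(1 + 2 \left(-1317\right)\right)} = 1847350 \cdot \frac{1}{1791936} - \frac{2493861}{\left(-1317\right) \left(1 - 2634\right)} = \frac{923675}{895968} - \frac{2493861}{\left(-1317\right) \left(-2633\right)} = \frac{923675}{895968} - \frac{2493861}{3467661} = \frac{923675}{895968} - \frac{831287}{1155887} = \frac{322857373909}{1035637763616} \approx 0.31175$)
$\left(-4744342 + T\right) \left(672590 - 1374872\right) = \left(-4744342 + \frac{322857373909}{1035637763616}\right) \left(672590 - 1374872\right) = \left(- \frac{4913419415852086763}{1035637763616}\right) \left(-702282\right) = \frac{575101002367239199348861}{172606293936}$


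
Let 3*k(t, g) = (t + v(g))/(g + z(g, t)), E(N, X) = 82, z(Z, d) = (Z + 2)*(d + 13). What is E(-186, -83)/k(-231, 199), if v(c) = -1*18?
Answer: 3576758/83 ≈ 43094.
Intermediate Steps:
z(Z, d) = (2 + Z)*(13 + d)
v(c) = -18
k(t, g) = (-18 + t)/(3*(26 + 2*t + 14*g + g*t)) (k(t, g) = ((t - 18)/(g + (26 + 2*t + 13*g + g*t)))/3 = ((-18 + t)/(26 + 2*t + 14*g + g*t))/3 = (-18 + t)/(3*(26 + 2*t + 14*g + g*t)))
E(-186, -83)/k(-231, 199) = 82/(((-18 - 231)/(3*(26 + 2*(-231) + 14*199 + 199*(-231))))) = 82/(((⅓)*(-249)/(26 - 462 + 2786 - 45969))) = 82/(((⅓)*(-249)/(-43619))) = 82/(((⅓)*(-1/43619)*(-249))) = 82/(83/43619) = 82*(43619/83) = 3576758/83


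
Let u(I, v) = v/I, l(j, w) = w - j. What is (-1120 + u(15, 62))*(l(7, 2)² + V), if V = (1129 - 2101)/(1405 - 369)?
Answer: -104311216/3885 ≈ -26850.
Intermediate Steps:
V = -243/259 (V = -972/1036 = -972*1/1036 = -243/259 ≈ -0.93822)
(-1120 + u(15, 62))*(l(7, 2)² + V) = (-1120 + 62/15)*((2 - 1*7)² - 243/259) = (-1120 + 62*(1/15))*((2 - 7)² - 243/259) = (-1120 + 62/15)*((-5)² - 243/259) = -16738*(25 - 243/259)/15 = -16738/15*6232/259 = -104311216/3885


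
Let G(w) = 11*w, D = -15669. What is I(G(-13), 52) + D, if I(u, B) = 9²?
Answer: -15588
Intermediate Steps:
I(u, B) = 81
I(G(-13), 52) + D = 81 - 15669 = -15588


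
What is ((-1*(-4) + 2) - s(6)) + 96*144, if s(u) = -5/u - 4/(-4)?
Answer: 82979/6 ≈ 13830.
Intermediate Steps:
s(u) = 1 - 5/u (s(u) = -5/u - 4*(-¼) = -5/u + 1 = 1 - 5/u)
((-1*(-4) + 2) - s(6)) + 96*144 = ((-1*(-4) + 2) - (-5 + 6)/6) + 96*144 = ((4 + 2) - 1/6) + 13824 = (6 - 1*⅙) + 13824 = (6 - ⅙) + 13824 = 35/6 + 13824 = 82979/6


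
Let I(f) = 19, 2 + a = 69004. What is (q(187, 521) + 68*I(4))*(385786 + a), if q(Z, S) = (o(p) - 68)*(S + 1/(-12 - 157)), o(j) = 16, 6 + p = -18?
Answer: -152534076048/13 ≈ -1.1733e+10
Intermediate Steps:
p = -24 (p = -6 - 18 = -24)
a = 69002 (a = -2 + 69004 = 69002)
q(Z, S) = 4/13 - 52*S (q(Z, S) = (16 - 68)*(S + 1/(-12 - 157)) = -52*(S + 1/(-169)) = -52*(S - 1/169) = -52*(-1/169 + S) = 4/13 - 52*S)
(q(187, 521) + 68*I(4))*(385786 + a) = ((4/13 - 52*521) + 68*19)*(385786 + 69002) = ((4/13 - 27092) + 1292)*454788 = (-352192/13 + 1292)*454788 = -335396/13*454788 = -152534076048/13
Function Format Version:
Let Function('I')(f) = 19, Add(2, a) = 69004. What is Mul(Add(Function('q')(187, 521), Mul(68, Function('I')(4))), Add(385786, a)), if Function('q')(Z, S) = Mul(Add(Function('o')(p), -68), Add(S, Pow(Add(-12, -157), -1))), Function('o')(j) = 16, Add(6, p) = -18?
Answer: Rational(-152534076048, 13) ≈ -1.1733e+10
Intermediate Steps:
p = -24 (p = Add(-6, -18) = -24)
a = 69002 (a = Add(-2, 69004) = 69002)
Function('q')(Z, S) = Add(Rational(4, 13), Mul(-52, S)) (Function('q')(Z, S) = Mul(Add(16, -68), Add(S, Pow(Add(-12, -157), -1))) = Mul(-52, Add(S, Pow(-169, -1))) = Mul(-52, Add(S, Rational(-1, 169))) = Mul(-52, Add(Rational(-1, 169), S)) = Add(Rational(4, 13), Mul(-52, S)))
Mul(Add(Function('q')(187, 521), Mul(68, Function('I')(4))), Add(385786, a)) = Mul(Add(Add(Rational(4, 13), Mul(-52, 521)), Mul(68, 19)), Add(385786, 69002)) = Mul(Add(Add(Rational(4, 13), -27092), 1292), 454788) = Mul(Add(Rational(-352192, 13), 1292), 454788) = Mul(Rational(-335396, 13), 454788) = Rational(-152534076048, 13)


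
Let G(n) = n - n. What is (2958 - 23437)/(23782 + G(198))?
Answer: -20479/23782 ≈ -0.86111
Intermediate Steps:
G(n) = 0
(2958 - 23437)/(23782 + G(198)) = (2958 - 23437)/(23782 + 0) = -20479/23782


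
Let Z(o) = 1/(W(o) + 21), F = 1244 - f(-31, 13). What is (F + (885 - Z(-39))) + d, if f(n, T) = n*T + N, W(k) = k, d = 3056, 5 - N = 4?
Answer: 100567/18 ≈ 5587.1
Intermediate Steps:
N = 1 (N = 5 - 1*4 = 5 - 4 = 1)
f(n, T) = 1 + T*n (f(n, T) = n*T + 1 = T*n + 1 = 1 + T*n)
F = 1646 (F = 1244 - (1 + 13*(-31)) = 1244 - (1 - 403) = 1244 - 1*(-402) = 1244 + 402 = 1646)
Z(o) = 1/(21 + o) (Z(o) = 1/(o + 21) = 1/(21 + o))
(F + (885 - Z(-39))) + d = (1646 + (885 - 1/(21 - 39))) + 3056 = (1646 + (885 - 1/(-18))) + 3056 = (1646 + (885 - 1*(-1/18))) + 3056 = (1646 + (885 + 1/18)) + 3056 = (1646 + 15931/18) + 3056 = 45559/18 + 3056 = 100567/18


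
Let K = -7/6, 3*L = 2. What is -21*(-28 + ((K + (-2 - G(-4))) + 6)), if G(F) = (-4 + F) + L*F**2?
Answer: 1169/2 ≈ 584.50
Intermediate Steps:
L = 2/3 (L = (1/3)*2 = 2/3 ≈ 0.66667)
K = -7/6 (K = -7*1/6 = -7/6 ≈ -1.1667)
G(F) = -4 + F + 2*F**2/3 (G(F) = (-4 + F) + 2*F**2/3 = -4 + F + 2*F**2/3)
-21*(-28 + ((K + (-2 - G(-4))) + 6)) = -21*(-28 + ((-7/6 + (-2 - (-4 - 4 + (2/3)*(-4)**2))) + 6)) = -21*(-28 + ((-7/6 + (-2 - (-4 - 4 + (2/3)*16))) + 6)) = -21*(-28 + ((-7/6 + (-2 - (-4 - 4 + 32/3))) + 6)) = -21*(-28 + ((-7/6 + (-2 - 1*8/3)) + 6)) = -21*(-28 + ((-7/6 + (-2 - 8/3)) + 6)) = -21*(-28 + ((-7/6 - 14/3) + 6)) = -21*(-28 + (-35/6 + 6)) = -21*(-28 + 1/6) = -21*(-167/6) = 1169/2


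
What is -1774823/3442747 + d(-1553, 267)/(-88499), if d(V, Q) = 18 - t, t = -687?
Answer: -159497197312/304679666753 ≈ -0.52349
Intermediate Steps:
d(V, Q) = 705 (d(V, Q) = 18 - 1*(-687) = 18 + 687 = 705)
-1774823/3442747 + d(-1553, 267)/(-88499) = -1774823/3442747 + 705/(-88499) = -1774823*1/3442747 + 705*(-1/88499) = -1774823/3442747 - 705/88499 = -159497197312/304679666753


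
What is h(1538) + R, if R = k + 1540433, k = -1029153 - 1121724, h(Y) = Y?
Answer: -608906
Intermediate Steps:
k = -2150877
R = -610444 (R = -2150877 + 1540433 = -610444)
h(1538) + R = 1538 - 610444 = -608906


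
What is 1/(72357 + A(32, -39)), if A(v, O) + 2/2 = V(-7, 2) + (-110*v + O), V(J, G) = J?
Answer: 1/68790 ≈ 1.4537e-5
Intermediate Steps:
A(v, O) = -8 + O - 110*v (A(v, O) = -1 + (-7 + (-110*v + O)) = -1 + (-7 + (O - 110*v)) = -1 + (-7 + O - 110*v) = -8 + O - 110*v)
1/(72357 + A(32, -39)) = 1/(72357 + (-8 - 39 - 110*32)) = 1/(72357 + (-8 - 39 - 3520)) = 1/(72357 - 3567) = 1/68790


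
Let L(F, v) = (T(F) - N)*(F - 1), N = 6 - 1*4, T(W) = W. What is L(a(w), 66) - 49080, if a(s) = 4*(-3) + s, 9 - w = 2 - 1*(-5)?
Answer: -48948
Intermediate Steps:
w = 2 (w = 9 - (2 - 1*(-5)) = 9 - (2 + 5) = 9 - 1*7 = 9 - 7 = 2)
N = 2 (N = 6 - 4 = 2)
a(s) = -12 + s
L(F, v) = (-1 + F)*(-2 + F) (L(F, v) = (F - 1*2)*(F - 1) = (F - 2)*(-1 + F) = (-2 + F)*(-1 + F) = (-1 + F)*(-2 + F))
L(a(w), 66) - 49080 = (2 + (-12 + 2)² - 3*(-12 + 2)) - 49080 = (2 + (-10)² - 3*(-10)) - 49080 = (2 + 100 + 30) - 49080 = 132 - 49080 = -48948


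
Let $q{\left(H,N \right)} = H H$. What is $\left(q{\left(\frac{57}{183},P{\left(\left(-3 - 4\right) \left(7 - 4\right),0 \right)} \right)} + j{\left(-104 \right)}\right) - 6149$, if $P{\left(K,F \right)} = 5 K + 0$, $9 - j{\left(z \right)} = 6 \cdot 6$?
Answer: $- \frac{22980535}{3721} \approx -6175.9$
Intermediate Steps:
$j{\left(z \right)} = -27$ ($j{\left(z \right)} = 9 - 6 \cdot 6 = 9 - 36 = -27$)
$P{\left(K,F \right)} = 5 K$
$q{\left(H,N \right)} = H^{2}$
$\left(q{\left(\frac{57}{183},P{\left(\left(-3 - 4\right) \left(7 - 4\right),0 \right)} \right)} + j{\left(-104 \right)}\right) - 6149 = \left(\left(\frac{57}{183}\right)^{2} - 27\right) - 6149 = \left(\left(57 \cdot \frac{1}{183}\right)^{2} - 27\right) - 6149 = \left(\left(\frac{19}{61}\right)^{2} - 27\right) - 6149 = \left(\frac{361}{3721} - 27\right) - 6149 = - \frac{100106}{3721} - 6149 = - \frac{22980535}{3721}$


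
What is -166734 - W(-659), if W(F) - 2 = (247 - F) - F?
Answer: -168301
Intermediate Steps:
W(F) = 249 - 2*F (W(F) = 2 + ((247 - F) - F) = 2 + (247 - 2*F) = 249 - 2*F)
-166734 - W(-659) = -166734 - (249 - 2*(-659)) = -166734 - (249 + 1318) = -166734 - 1*1567 = -166734 - 1567 = -168301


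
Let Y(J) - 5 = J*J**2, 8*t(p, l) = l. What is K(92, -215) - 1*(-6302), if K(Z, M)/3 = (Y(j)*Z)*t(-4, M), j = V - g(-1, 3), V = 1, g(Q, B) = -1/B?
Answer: -870619/18 ≈ -48368.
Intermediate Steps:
j = 4/3 (j = 1 - (-1)/3 = 1 - 1*(-1/3) = 1 + 1/3 = 4/3 ≈ 1.3333)
t(p, l) = l/8
Y(J) = 5 + J**3 (Y(J) = 5 + J*J**2 = 5 + J**3)
K(Z, M) = 199*M*Z/72 (K(Z, M) = 3*(((5 + (4/3)**3)*Z)*(M/8)) = 3*(((5 + 64/27)*Z)*(M/8)) = 3*((199*Z/27)*(M/8)) = 3*(199*M*Z/216) = 199*M*Z/72)
K(92, -215) - 1*(-6302) = (199/72)*(-215)*92 - 1*(-6302) = -984055/18 + 6302 = -870619/18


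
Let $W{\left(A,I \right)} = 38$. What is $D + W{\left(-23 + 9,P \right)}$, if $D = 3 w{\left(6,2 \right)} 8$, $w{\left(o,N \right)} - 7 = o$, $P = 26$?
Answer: $350$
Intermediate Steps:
$w{\left(o,N \right)} = 7 + o$
$D = 312$ ($D = 3 \left(7 + 6\right) 8 = 3 \cdot 13 \cdot 8 = 39 \cdot 8 = 312$)
$D + W{\left(-23 + 9,P \right)} = 312 + 38 = 350$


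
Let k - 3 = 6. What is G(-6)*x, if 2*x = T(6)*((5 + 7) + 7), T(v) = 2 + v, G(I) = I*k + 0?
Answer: -4104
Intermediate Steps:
k = 9 (k = 3 + 6 = 9)
G(I) = 9*I (G(I) = I*9 + 0 = 9*I + 0 = 9*I)
x = 76 (x = ((2 + 6)*((5 + 7) + 7))/2 = (8*(12 + 7))/2 = (8*19)/2 = (½)*152 = 76)
G(-6)*x = (9*(-6))*76 = -54*76 = -4104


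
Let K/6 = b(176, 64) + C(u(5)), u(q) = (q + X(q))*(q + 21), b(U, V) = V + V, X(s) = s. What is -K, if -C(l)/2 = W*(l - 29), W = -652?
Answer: -1808112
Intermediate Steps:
b(U, V) = 2*V
u(q) = 2*q*(21 + q) (u(q) = (q + q)*(q + 21) = (2*q)*(21 + q) = 2*q*(21 + q))
C(l) = -37816 + 1304*l (C(l) = -(-1304)*(l - 29) = -(-1304)*(-29 + l) = -2*(18908 - 652*l) = -37816 + 1304*l)
K = 1808112 (K = 6*(2*64 + (-37816 + 1304*(2*5*(21 + 5)))) = 6*(128 + (-37816 + 1304*(2*5*26))) = 6*(128 + (-37816 + 1304*260)) = 6*(128 + (-37816 + 339040)) = 6*(128 + 301224) = 6*301352 = 1808112)
-K = -1*1808112 = -1808112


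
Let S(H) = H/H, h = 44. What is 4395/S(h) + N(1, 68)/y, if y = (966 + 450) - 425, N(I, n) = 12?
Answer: 4355457/991 ≈ 4395.0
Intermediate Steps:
S(H) = 1
y = 991 (y = 1416 - 425 = 991)
4395/S(h) + N(1, 68)/y = 4395/1 + 12/991 = 4395*1 + 12*(1/991) = 4395 + 12/991 = 4355457/991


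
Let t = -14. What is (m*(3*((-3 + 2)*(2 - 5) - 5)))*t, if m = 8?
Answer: 672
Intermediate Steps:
(m*(3*((-3 + 2)*(2 - 5) - 5)))*t = (8*(3*((-3 + 2)*(2 - 5) - 5)))*(-14) = (8*(3*(-1*(-3) - 5)))*(-14) = (8*(3*(3 - 5)))*(-14) = (8*(3*(-2)))*(-14) = (8*(-6))*(-14) = -48*(-14) = 672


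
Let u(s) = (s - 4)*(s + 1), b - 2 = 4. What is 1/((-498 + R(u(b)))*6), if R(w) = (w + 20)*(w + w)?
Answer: 1/2724 ≈ 0.00036711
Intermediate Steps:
b = 6 (b = 2 + 4 = 6)
u(s) = (1 + s)*(-4 + s) (u(s) = (-4 + s)*(1 + s) = (1 + s)*(-4 + s))
R(w) = 2*w*(20 + w) (R(w) = (20 + w)*(2*w) = 2*w*(20 + w))
1/((-498 + R(u(b)))*6) = 1/((-498 + 2*(-4 + 6² - 3*6)*(20 + (-4 + 6² - 3*6)))*6) = 1/((-498 + 2*(-4 + 36 - 18)*(20 + (-4 + 36 - 18)))*6) = 1/((-498 + 2*14*(20 + 14))*6) = 1/((-498 + 2*14*34)*6) = 1/((-498 + 952)*6) = 1/(454*6) = 1/2724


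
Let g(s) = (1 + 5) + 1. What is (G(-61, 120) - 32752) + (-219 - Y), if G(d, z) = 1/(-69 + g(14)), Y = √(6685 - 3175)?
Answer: -2044203/62 - 3*√390 ≈ -33030.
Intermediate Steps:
Y = 3*√390 (Y = √3510 = 3*√390 ≈ 59.245)
g(s) = 7 (g(s) = 6 + 1 = 7)
G(d, z) = -1/62 (G(d, z) = 1/(-69 + 7) = 1/(-62) = -1/62)
(G(-61, 120) - 32752) + (-219 - Y) = (-1/62 - 32752) + (-219 - 3*√390) = -2030625/62 + (-219 - 3*√390) = -2044203/62 - 3*√390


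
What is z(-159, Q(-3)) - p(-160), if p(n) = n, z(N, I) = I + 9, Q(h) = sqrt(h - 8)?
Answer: 169 + I*sqrt(11) ≈ 169.0 + 3.3166*I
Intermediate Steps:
Q(h) = sqrt(-8 + h)
z(N, I) = 9 + I
z(-159, Q(-3)) - p(-160) = (9 + sqrt(-8 - 3)) - 1*(-160) = (9 + sqrt(-11)) + 160 = (9 + I*sqrt(11)) + 160 = 169 + I*sqrt(11)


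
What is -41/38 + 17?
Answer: 605/38 ≈ 15.921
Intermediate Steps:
-41/38 + 17 = 605/38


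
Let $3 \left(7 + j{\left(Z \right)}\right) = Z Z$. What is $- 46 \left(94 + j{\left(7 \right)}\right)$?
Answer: $- \frac{14260}{3} \approx -4753.3$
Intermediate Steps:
$j{\left(Z \right)} = -7 + \frac{Z^{2}}{3}$ ($j{\left(Z \right)} = -7 + \frac{Z Z}{3} = -7 + \frac{Z^{2}}{3}$)
$- 46 \left(94 + j{\left(7 \right)}\right) = - 46 \left(94 - \left(7 - \frac{7^{2}}{3}\right)\right) = - 46 \left(94 + \left(-7 + \frac{1}{3} \cdot 49\right)\right) = - 46 \left(94 + \left(-7 + \frac{49}{3}\right)\right) = - 46 \left(94 + \frac{28}{3}\right) = \left(-46\right) \frac{310}{3} = - \frac{14260}{3}$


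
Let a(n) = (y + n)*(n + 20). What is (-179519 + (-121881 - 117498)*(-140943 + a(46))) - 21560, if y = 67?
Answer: 31953304736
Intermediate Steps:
a(n) = (20 + n)*(67 + n) (a(n) = (67 + n)*(n + 20) = (67 + n)*(20 + n) = (20 + n)*(67 + n))
(-179519 + (-121881 - 117498)*(-140943 + a(46))) - 21560 = (-179519 + (-121881 - 117498)*(-140943 + (1340 + 46**2 + 87*46))) - 21560 = (-179519 - 239379*(-140943 + (1340 + 2116 + 4002))) - 21560 = (-179519 - 239379*(-140943 + 7458)) - 21560 = (-179519 - 239379*(-133485)) - 21560 = (-179519 + 31953505815) - 21560 = 31953326296 - 21560 = 31953304736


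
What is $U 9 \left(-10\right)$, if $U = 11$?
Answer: $-990$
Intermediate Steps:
$U 9 \left(-10\right) = 11 \cdot 9 \left(-10\right) = 99 \left(-10\right) = -990$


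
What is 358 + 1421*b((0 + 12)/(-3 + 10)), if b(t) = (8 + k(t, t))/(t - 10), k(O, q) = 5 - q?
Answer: -3155/2 ≈ -1577.5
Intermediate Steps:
b(t) = (13 - t)/(-10 + t) (b(t) = (8 + (5 - t))/(t - 10) = (13 - t)/(-10 + t))
358 + 1421*b((0 + 12)/(-3 + 10)) = 358 + 1421*((13 - (0 + 12)/(-3 + 10))/(-10 + (0 + 12)/(-3 + 10))) = 358 + 1421*((13 - 12/7)/(-10 + 12/7)) = 358 + 1421*((13 - 12/7)/(-10 + 12*(⅐))) = 358 + 1421*((13 - 1*12/7)/(-10 + 12/7)) = 358 + 1421*((13 - 12/7)/(-58/7)) = 358 + 1421*(-7/58*79/7) = 358 + 1421*(-79/58) = 358 - 3871/2 = -3155/2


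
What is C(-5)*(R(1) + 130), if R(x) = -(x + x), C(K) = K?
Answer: -640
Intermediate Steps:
R(x) = -2*x
C(-5)*(R(1) + 130) = -5*(-2*1 + 130) = -5*(-2 + 130) = -5*128 = -640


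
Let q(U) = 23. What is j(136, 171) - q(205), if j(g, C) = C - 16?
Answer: 132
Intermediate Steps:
j(g, C) = -16 + C
j(136, 171) - q(205) = (-16 + 171) - 1*23 = 155 - 23 = 132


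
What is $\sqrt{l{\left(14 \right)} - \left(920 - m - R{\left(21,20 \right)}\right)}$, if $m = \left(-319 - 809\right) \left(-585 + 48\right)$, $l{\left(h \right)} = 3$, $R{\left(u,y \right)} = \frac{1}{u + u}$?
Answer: $\frac{\sqrt{1066900758}}{42} \approx 777.7$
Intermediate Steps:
$R{\left(u,y \right)} = \frac{1}{2 u}$
$m = 605736$ ($m = \left(-1128\right) \left(-537\right) = 605736$)
$\sqrt{l{\left(14 \right)} - \left(920 - m - R{\left(21,20 \right)}\right)} = \sqrt{3 + \left(\left(605736 + \frac{1}{2 \cdot 21}\right) - 920\right)} = \sqrt{3 + \left(\left(605736 + \frac{1}{2} \cdot \frac{1}{21}\right) - 920\right)} = \sqrt{3 + \left(\left(605736 + \frac{1}{42}\right) - 920\right)} = \sqrt{3 + \left(\frac{25440913}{42} - 920\right)} = \sqrt{3 + \frac{25402273}{42}} = \sqrt{\frac{25402399}{42}} = \frac{\sqrt{1066900758}}{42}$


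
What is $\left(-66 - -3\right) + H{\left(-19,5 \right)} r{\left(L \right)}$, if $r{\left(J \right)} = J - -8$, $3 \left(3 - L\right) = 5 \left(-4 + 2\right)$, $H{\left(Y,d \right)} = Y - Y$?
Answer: $-63$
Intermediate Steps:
$H{\left(Y,d \right)} = 0$
$L = \frac{19}{3}$ ($L = 3 - \frac{5 \left(-4 + 2\right)}{3} = 3 - \frac{5 \left(-2\right)}{3} = 3 - - \frac{10}{3} = 3 + \frac{10}{3} = \frac{19}{3} \approx 6.3333$)
$r{\left(J \right)} = 8 + J$ ($r{\left(J \right)} = J + 8 = 8 + J$)
$\left(-66 - -3\right) + H{\left(-19,5 \right)} r{\left(L \right)} = \left(-66 - -3\right) + 0 \left(8 + \frac{19}{3}\right) = \left(-66 + 3\right) + 0 \cdot \frac{43}{3} = -63 + 0 = -63$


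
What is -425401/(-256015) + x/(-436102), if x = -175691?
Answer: 230497758267/111648653530 ≈ 2.0645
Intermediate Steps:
-425401/(-256015) + x/(-436102) = -425401/(-256015) - 175691/(-436102) = -425401*(-1/256015) - 175691*(-1/436102) = 425401/256015 + 175691/436102 = 230497758267/111648653530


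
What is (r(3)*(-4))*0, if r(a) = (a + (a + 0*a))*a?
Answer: 0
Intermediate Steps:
r(a) = 2*a² (r(a) = (a + (a + 0))*a = (a + a)*a = (2*a)*a = 2*a²)
(r(3)*(-4))*0 = ((2*3²)*(-4))*0 = ((2*9)*(-4))*0 = (18*(-4))*0 = -72*0 = 0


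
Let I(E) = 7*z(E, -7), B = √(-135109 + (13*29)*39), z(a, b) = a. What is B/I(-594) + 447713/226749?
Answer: 447713/226749 - I*√120406/4158 ≈ 1.9745 - 0.083453*I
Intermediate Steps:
B = I*√120406 (B = √(-135109 + 377*39) = √(-135109 + 14703) = √(-120406) = I*√120406 ≈ 347.0*I)
I(E) = 7*E
B/I(-594) + 447713/226749 = (I*√120406)/((7*(-594))) + 447713/226749 = (I*√120406)/(-4158) + 447713*(1/226749) = (I*√120406)*(-1/4158) + 447713/226749 = -I*√120406/4158 + 447713/226749 = 447713/226749 - I*√120406/4158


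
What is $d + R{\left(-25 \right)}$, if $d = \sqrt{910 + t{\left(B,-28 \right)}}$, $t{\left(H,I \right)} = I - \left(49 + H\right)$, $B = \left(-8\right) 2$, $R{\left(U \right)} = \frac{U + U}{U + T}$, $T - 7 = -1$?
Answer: $\frac{50}{19} + \sqrt{849} \approx 31.769$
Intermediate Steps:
$T = 6$ ($T = 7 - 1 = 6$)
$R{\left(U \right)} = \frac{2 U}{6 + U}$ ($R{\left(U \right)} = \frac{U + U}{U + 6} = \frac{2 U}{6 + U}$)
$B = -16$
$t{\left(H,I \right)} = -49 + I - H$
$d = \sqrt{849}$ ($d = \sqrt{910 - 61} = \sqrt{849} \approx 29.138$)
$d + R{\left(-25 \right)} = \sqrt{849} + 2 \left(-25\right) \frac{1}{6 - 25} = \sqrt{849} + 2 \left(-25\right) \frac{1}{-19} = \sqrt{849} + 2 \left(-25\right) \left(- \frac{1}{19}\right) = \sqrt{849} + \frac{50}{19} = \frac{50}{19} + \sqrt{849}$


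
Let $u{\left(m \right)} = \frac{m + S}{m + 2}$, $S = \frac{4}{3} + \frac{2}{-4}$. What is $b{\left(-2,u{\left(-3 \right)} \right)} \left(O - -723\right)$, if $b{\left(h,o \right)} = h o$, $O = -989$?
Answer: $\frac{3458}{3} \approx 1152.7$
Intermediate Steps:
$S = \frac{5}{6}$ ($S = 4 \cdot \frac{1}{3} + 2 \left(- \frac{1}{4}\right) = \frac{4}{3} - \frac{1}{2} = \frac{5}{6} \approx 0.83333$)
$u{\left(m \right)} = \frac{\frac{5}{6} + m}{2 + m}$ ($u{\left(m \right)} = \frac{m + \frac{5}{6}}{m + 2} = \frac{\frac{5}{6} + m}{2 + m}$)
$b{\left(-2,u{\left(-3 \right)} \right)} \left(O - -723\right) = - 2 \frac{\frac{5}{6} - 3}{2 - 3} \left(-989 - -723\right) = - 2 \frac{1}{-1} \left(- \frac{13}{6}\right) \left(-989 + 723\right) = - 2 \left(\left(-1\right) \left(- \frac{13}{6}\right)\right) \left(-266\right) = \left(-2\right) \frac{13}{6} \left(-266\right) = \left(- \frac{13}{3}\right) \left(-266\right) = \frac{3458}{3}$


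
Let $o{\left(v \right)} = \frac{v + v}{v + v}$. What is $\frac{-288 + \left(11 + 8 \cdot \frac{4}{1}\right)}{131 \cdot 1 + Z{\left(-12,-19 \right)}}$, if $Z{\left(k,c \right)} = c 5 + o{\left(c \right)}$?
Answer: $- \frac{245}{37} \approx -6.6216$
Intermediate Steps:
$o{\left(v \right)} = 1$ ($o{\left(v \right)} = \frac{2 v}{2 v} = 2 v \frac{1}{2 v} = 1$)
$Z{\left(k,c \right)} = 1 + 5 c$ ($Z{\left(k,c \right)} = c 5 + 1 = 5 c + 1 = 1 + 5 c$)
$\frac{-288 + \left(11 + 8 \cdot \frac{4}{1}\right)}{131 \cdot 1 + Z{\left(-12,-19 \right)}} = \frac{-288 + \left(11 + 8 \cdot \frac{4}{1}\right)}{131 \cdot 1 + \left(1 + 5 \left(-19\right)\right)} = \frac{-288 + \left(11 + 8 \cdot 4 \cdot 1\right)}{131 + \left(1 - 95\right)} = \frac{-288 + \left(11 + 8 \cdot 4\right)}{131 - 94} = \frac{-288 + \left(11 + 32\right)}{37} = \left(-288 + 43\right) \frac{1}{37} = \left(-245\right) \frac{1}{37} = - \frac{245}{37}$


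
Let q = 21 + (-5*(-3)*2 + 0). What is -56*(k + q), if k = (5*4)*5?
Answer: -8456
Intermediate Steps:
k = 100 (k = 20*5 = 100)
q = 51 (q = 21 + (15*2 + 0) = 21 + (30 + 0) = 21 + 30 = 51)
-56*(k + q) = -56*(100 + 51) = -56*151 = -8456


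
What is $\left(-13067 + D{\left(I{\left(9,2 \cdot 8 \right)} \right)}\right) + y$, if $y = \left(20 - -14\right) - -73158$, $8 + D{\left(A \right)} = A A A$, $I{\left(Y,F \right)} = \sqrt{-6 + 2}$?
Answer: $60117 - 8 i \approx 60117.0 - 8.0 i$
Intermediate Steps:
$I{\left(Y,F \right)} = 2 i$ ($I{\left(Y,F \right)} = \sqrt{-4} = 2 i$)
$D{\left(A \right)} = -8 + A^{3}$ ($D{\left(A \right)} = -8 + A A A = -8 + A^{2} A = -8 + A^{3}$)
$y = 73192$ ($y = \left(20 + 14\right) + 73158 = 34 + 73158 = 73192$)
$\left(-13067 + D{\left(I{\left(9,2 \cdot 8 \right)} \right)}\right) + y = \left(-13067 - \left(8 - \left(2 i\right)^{3}\right)\right) + 73192 = \left(-13067 - \left(8 + 8 i\right)\right) + 73192 = \left(-13075 - 8 i\right) + 73192 = 60117 - 8 i$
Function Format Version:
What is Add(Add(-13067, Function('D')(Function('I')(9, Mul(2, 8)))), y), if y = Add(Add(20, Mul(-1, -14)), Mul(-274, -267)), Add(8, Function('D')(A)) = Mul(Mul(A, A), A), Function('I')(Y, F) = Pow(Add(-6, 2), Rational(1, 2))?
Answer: Add(60117, Mul(-8, I)) ≈ Add(60117., Mul(-8.0000, I))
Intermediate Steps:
Function('I')(Y, F) = Mul(2, I) (Function('I')(Y, F) = Pow(-4, Rational(1, 2)) = Mul(2, I))
Function('D')(A) = Add(-8, Pow(A, 3)) (Function('D')(A) = Add(-8, Mul(Mul(A, A), A)) = Add(-8, Mul(Pow(A, 2), A)) = Add(-8, Pow(A, 3)))
y = 73192 (y = Add(Add(20, 14), 73158) = Add(34, 73158) = 73192)
Add(Add(-13067, Function('D')(Function('I')(9, Mul(2, 8)))), y) = Add(Add(-13067, Add(-8, Pow(Mul(2, I), 3))), 73192) = Add(Add(-13067, Add(-8, Mul(-8, I))), 73192) = Add(Add(-13075, Mul(-8, I)), 73192) = Add(60117, Mul(-8, I))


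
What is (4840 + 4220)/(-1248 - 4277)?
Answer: -1812/1105 ≈ -1.6398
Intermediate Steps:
(4840 + 4220)/(-1248 - 4277) = 9060/(-5525) = 9060*(-1/5525) = -1812/1105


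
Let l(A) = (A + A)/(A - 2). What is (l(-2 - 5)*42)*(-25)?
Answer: -4900/3 ≈ -1633.3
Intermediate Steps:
l(A) = 2*A/(-2 + A) (l(A) = (2*A)/(-2 + A) = 2*A/(-2 + A))
(l(-2 - 5)*42)*(-25) = ((2*(-2 - 5)/(-2 + (-2 - 5)))*42)*(-25) = ((2*(-7)/(-2 - 7))*42)*(-25) = ((2*(-7)/(-9))*42)*(-25) = ((2*(-7)*(-⅑))*42)*(-25) = ((14/9)*42)*(-25) = (196/3)*(-25) = -4900/3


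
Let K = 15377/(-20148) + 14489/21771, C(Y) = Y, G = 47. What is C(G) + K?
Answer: 6857776927/146214036 ≈ 46.902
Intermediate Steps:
K = -14282765/146214036 (K = 15377*(-1/20148) + 14489*(1/21771) = -15377/20148 + 14489/21771 = -14282765/146214036 ≈ -0.097684)
C(G) + K = 47 - 14282765/146214036 = 6857776927/146214036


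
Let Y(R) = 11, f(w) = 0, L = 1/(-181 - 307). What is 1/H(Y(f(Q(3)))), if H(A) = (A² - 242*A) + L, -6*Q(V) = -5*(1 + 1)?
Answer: -488/1240009 ≈ -0.00039355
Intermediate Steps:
L = -1/488 (L = 1/(-488) = -1/488 ≈ -0.0020492)
Q(V) = 5/3 (Q(V) = -(-5)*(1 + 1)/6 = -(-5)*2/6 = -⅙*(-10) = 5/3)
H(A) = -1/488 + A² - 242*A (H(A) = (A² - 242*A) - 1/488 = -1/488 + A² - 242*A)
1/H(Y(f(Q(3)))) = 1/(-1/488 + 11² - 242*11) = 1/(-1/488 + 121 - 2662) = 1/(-1240009/488) = -488/1240009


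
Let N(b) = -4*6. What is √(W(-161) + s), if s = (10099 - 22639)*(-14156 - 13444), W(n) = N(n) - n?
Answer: √346104137 ≈ 18604.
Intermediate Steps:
N(b) = -24
W(n) = -24 - n
s = 346104000 (s = -12540*(-27600) = 346104000)
√(W(-161) + s) = √((-24 - 1*(-161)) + 346104000) = √((-24 + 161) + 346104000) = √(137 + 346104000) = √346104137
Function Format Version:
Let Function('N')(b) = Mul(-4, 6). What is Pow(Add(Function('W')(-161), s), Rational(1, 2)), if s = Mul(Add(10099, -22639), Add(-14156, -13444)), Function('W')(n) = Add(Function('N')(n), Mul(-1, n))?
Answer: Pow(346104137, Rational(1, 2)) ≈ 18604.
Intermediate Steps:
Function('N')(b) = -24
Function('W')(n) = Add(-24, Mul(-1, n))
s = 346104000 (s = Mul(-12540, -27600) = 346104000)
Pow(Add(Function('W')(-161), s), Rational(1, 2)) = Pow(Add(Add(-24, Mul(-1, -161)), 346104000), Rational(1, 2)) = Pow(Add(Add(-24, 161), 346104000), Rational(1, 2)) = Pow(Add(137, 346104000), Rational(1, 2)) = Pow(346104137, Rational(1, 2))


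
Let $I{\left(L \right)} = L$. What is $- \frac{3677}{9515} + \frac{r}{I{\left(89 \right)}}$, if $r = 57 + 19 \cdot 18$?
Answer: $\frac{3469232}{846835} \approx 4.0967$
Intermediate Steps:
$r = 399$ ($r = 57 + 342 = 399$)
$- \frac{3677}{9515} + \frac{r}{I{\left(89 \right)}} = - \frac{3677}{9515} + \frac{399}{89} = \frac{3469232}{846835}$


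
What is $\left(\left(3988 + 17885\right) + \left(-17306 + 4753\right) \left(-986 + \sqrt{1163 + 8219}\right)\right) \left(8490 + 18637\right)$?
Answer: $336351226637 - 340525231 \sqrt{9382} \approx 3.0337 \cdot 10^{11}$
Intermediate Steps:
$\left(\left(3988 + 17885\right) + \left(-17306 + 4753\right) \left(-986 + \sqrt{1163 + 8219}\right)\right) \left(8490 + 18637\right) = \left(21873 - 12553 \left(-986 + \sqrt{9382}\right)\right) 27127 = \left(21873 + \left(12377258 - 12553 \sqrt{9382}\right)\right) 27127 = \left(12399131 - 12553 \sqrt{9382}\right) 27127 = 336351226637 - 340525231 \sqrt{9382}$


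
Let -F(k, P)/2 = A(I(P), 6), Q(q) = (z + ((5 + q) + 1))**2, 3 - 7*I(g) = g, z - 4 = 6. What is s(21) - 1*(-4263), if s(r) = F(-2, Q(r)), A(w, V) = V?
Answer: 4251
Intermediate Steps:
z = 10 (z = 4 + 6 = 10)
I(g) = 3/7 - g/7
Q(q) = (16 + q)**2 (Q(q) = (10 + ((5 + q) + 1))**2 = (10 + (6 + q))**2 = (16 + q)**2)
F(k, P) = -12 (F(k, P) = -2*6 = -12)
s(r) = -12
s(21) - 1*(-4263) = -12 - 1*(-4263) = -12 + 4263 = 4251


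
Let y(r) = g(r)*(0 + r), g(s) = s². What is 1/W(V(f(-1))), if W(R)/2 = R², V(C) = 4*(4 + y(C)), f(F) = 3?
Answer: 1/30752 ≈ 3.2518e-5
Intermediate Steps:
y(r) = r³ (y(r) = r²*(0 + r) = r²*r = r³)
V(C) = 16 + 4*C³ (V(C) = 4*(4 + C³) = 16 + 4*C³)
W(R) = 2*R²
1/W(V(f(-1))) = 1/(2*(16 + 4*3³)²) = 1/(2*(16 + 4*27)²) = 1/(2*(16 + 108)²) = 1/(2*124²) = 1/(2*15376) = 1/30752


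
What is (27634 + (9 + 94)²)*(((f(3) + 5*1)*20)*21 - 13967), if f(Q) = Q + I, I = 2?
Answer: -373519381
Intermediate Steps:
f(Q) = 2 + Q (f(Q) = Q + 2 = 2 + Q)
(27634 + (9 + 94)²)*(((f(3) + 5*1)*20)*21 - 13967) = (27634 + (9 + 94)²)*((((2 + 3) + 5*1)*20)*21 - 13967) = (27634 + 103²)*(((5 + 5)*20)*21 - 13967) = (27634 + 10609)*((10*20)*21 - 13967) = 38243*(200*21 - 13967) = 38243*(4200 - 13967) = 38243*(-9767) = -373519381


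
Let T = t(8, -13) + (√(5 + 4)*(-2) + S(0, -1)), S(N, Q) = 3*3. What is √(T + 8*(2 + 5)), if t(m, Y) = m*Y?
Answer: 3*I*√5 ≈ 6.7082*I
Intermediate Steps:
S(N, Q) = 9
t(m, Y) = Y*m
T = -101 (T = -13*8 + (√(5 + 4)*(-2) + 9) = -104 + (√9*(-2) + 9) = -104 + (3*(-2) + 9) = -104 + (-6 + 9) = -104 + 3 = -101)
√(T + 8*(2 + 5)) = √(-101 + 8*(2 + 5)) = √(-101 + 8*7) = √(-101 + 56) = √(-45) = 3*I*√5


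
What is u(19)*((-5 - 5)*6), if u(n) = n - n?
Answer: 0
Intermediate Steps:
u(n) = 0
u(19)*((-5 - 5)*6) = 0*((-5 - 5)*6) = 0*(-10*6) = 0*(-60) = 0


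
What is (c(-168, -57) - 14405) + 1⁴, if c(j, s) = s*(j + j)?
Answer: 4748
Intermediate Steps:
c(j, s) = 2*j*s (c(j, s) = s*(2*j) = 2*j*s)
(c(-168, -57) - 14405) + 1⁴ = (2*(-168)*(-57) - 14405) + 1⁴ = (19152 - 14405) + 1 = 4747 + 1 = 4748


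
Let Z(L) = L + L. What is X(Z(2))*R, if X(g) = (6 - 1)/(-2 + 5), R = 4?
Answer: 20/3 ≈ 6.6667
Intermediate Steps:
Z(L) = 2*L
X(g) = 5/3
X(Z(2))*R = (5/3)*4 = 20/3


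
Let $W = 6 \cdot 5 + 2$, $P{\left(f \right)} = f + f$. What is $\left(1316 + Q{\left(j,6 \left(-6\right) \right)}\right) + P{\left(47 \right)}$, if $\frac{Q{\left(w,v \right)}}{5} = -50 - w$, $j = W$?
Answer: $1000$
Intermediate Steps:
$P{\left(f \right)} = 2 f$
$W = 32$ ($W = 30 + 2 = 32$)
$j = 32$
$Q{\left(w,v \right)} = -250 - 5 w$ ($Q{\left(w,v \right)} = 5 \left(-50 - w\right) = -250 - 5 w$)
$\left(1316 + Q{\left(j,6 \left(-6\right) \right)}\right) + P{\left(47 \right)} = \left(1316 - 410\right) + 2 \cdot 47 = \left(1316 - 410\right) + 94 = 906 + 94 = 1000$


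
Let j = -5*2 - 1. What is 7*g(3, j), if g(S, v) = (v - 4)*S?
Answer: -315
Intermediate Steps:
j = -11 (j = -10 - 1 = -11)
g(S, v) = S*(-4 + v) (g(S, v) = (-4 + v)*S = S*(-4 + v))
7*g(3, j) = 7*(3*(-4 - 11)) = 7*(3*(-15)) = 7*(-45) = -315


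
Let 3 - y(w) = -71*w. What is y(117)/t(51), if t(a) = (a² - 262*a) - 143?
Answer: -4155/5452 ≈ -0.76211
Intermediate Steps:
y(w) = 3 + 71*w (y(w) = 3 - (-71)*w = 3 + 71*w)
t(a) = -143 + a² - 262*a
y(117)/t(51) = (3 + 71*117)/(-143 + 51² - 262*51) = (3 + 8307)/(-143 + 2601 - 13362) = 8310/(-10904) = 8310*(-1/10904) = -4155/5452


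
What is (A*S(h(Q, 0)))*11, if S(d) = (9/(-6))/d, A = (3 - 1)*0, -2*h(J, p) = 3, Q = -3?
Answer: 0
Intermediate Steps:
h(J, p) = -3/2 (h(J, p) = -½*3 = -3/2)
A = 0 (A = 2*0 = 0)
S(d) = -3/(2*d) (S(d) = (9*(-⅙))/d = -3/(2*d))
(A*S(h(Q, 0)))*11 = (0*(-3/(2*(-3/2))))*11 = (0*(-3/2*(-⅔)))*11 = (0*1)*11 = 0*11 = 0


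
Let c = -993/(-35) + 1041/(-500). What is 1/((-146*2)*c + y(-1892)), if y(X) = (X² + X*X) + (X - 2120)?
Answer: 875/6254184551 ≈ 1.3991e-7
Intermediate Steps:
y(X) = -2120 + X + 2*X² (y(X) = (X² + X²) + (-2120 + X) = 2*X² + (-2120 + X) = -2120 + X + 2*X²)
c = 92013/3500 (c = -993*(-1/35) + 1041*(-1/500) = 993/35 - 1041/500 = 92013/3500 ≈ 26.289)
1/((-146*2)*c + y(-1892)) = 1/(-146*2*(92013/3500) + (-2120 - 1892 + 2*(-1892)²)) = 1/(-292*92013/3500 + (-2120 - 1892 + 2*3579664)) = 1/(-6716949/875 + (-2120 - 1892 + 7159328)) = 1/(-6716949/875 + 7155316) = 1/(6254184551/875) = 875/6254184551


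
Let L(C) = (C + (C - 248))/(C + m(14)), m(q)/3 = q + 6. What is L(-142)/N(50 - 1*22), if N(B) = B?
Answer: 19/82 ≈ 0.23171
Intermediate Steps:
m(q) = 18 + 3*q (m(q) = 3*(q + 6) = 3*(6 + q) = 18 + 3*q)
L(C) = (-248 + 2*C)/(60 + C) (L(C) = (C + (C - 248))/(C + (18 + 3*14)) = (C + (-248 + C))/(C + (18 + 42)) = (-248 + 2*C)/(C + 60) = (-248 + 2*C)/(60 + C))
L(-142)/N(50 - 1*22) = (2*(-124 - 142)/(60 - 142))/(50 - 1*22) = (2*(-266)/(-82))/(50 - 22) = (2*(-1/82)*(-266))/28 = (266/41)*(1/28) = 19/82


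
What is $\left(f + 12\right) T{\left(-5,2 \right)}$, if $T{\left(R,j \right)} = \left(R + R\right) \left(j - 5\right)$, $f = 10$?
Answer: $660$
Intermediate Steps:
$T{\left(R,j \right)} = 2 R \left(-5 + j\right)$
$\left(f + 12\right) T{\left(-5,2 \right)} = \left(10 + 12\right) 2 \left(-5\right) \left(-5 + 2\right) = 22 \cdot 2 \left(-5\right) \left(-3\right) = 22 \cdot 30 = 660$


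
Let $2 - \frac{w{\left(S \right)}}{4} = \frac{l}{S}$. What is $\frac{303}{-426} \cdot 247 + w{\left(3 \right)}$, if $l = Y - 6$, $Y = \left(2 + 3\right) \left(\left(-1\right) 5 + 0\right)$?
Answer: $- \frac{53825}{426} \approx -126.35$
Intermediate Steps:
$Y = -25$ ($Y = 5 \left(-5 + 0\right) = 5 \left(-5\right) = -25$)
$l = -31$ ($l = -25 - 6 = -31$)
$w{\left(S \right)} = 8 + \frac{124}{S}$ ($w{\left(S \right)} = 8 - 4 \left(- \frac{31}{S}\right) = 8 + \frac{124}{S}$)
$\frac{303}{-426} \cdot 247 + w{\left(3 \right)} = \frac{303}{-426} \cdot 247 + \left(8 + \frac{124}{3}\right) = 303 \left(- \frac{1}{426}\right) 247 + \left(8 + 124 \cdot \frac{1}{3}\right) = \left(- \frac{101}{142}\right) 247 + \left(8 + \frac{124}{3}\right) = - \frac{24947}{142} + \frac{148}{3} = - \frac{53825}{426}$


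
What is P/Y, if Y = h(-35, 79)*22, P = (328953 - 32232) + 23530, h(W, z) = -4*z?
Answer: -320251/6952 ≈ -46.066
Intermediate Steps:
P = 320251 (P = 296721 + 23530 = 320251)
Y = -6952 (Y = -4*79*22 = -316*22 = -6952)
P/Y = 320251/(-6952) = 320251*(-1/6952) = -320251/6952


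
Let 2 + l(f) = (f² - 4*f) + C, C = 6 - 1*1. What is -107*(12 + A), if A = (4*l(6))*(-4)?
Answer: 24396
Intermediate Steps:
C = 5 (C = 6 - 1 = 5)
l(f) = 3 + f² - 4*f (l(f) = -2 + ((f² - 4*f) + 5) = -2 + (5 + f² - 4*f) = 3 + f² - 4*f)
A = -240 (A = (4*(3 + 6² - 4*6))*(-4) = (4*(3 + 36 - 24))*(-4) = (4*15)*(-4) = 60*(-4) = -240)
-107*(12 + A) = -107*(12 - 240) = -107*(-228) = 24396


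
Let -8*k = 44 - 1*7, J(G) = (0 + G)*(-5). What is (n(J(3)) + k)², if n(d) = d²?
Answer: 3108169/64 ≈ 48565.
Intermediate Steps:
J(G) = -5*G (J(G) = G*(-5) = -5*G)
k = -37/8 (k = -(44 - 1*7)/8 = -(44 - 7)/8 = -⅛*37 = -37/8 ≈ -4.6250)
(n(J(3)) + k)² = ((-5*3)² - 37/8)² = ((-15)² - 37/8)² = (225 - 37/8)² = (1763/8)² = 3108169/64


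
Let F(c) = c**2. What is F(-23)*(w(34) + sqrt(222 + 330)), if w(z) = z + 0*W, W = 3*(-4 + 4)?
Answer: 17986 + 1058*sqrt(138) ≈ 30415.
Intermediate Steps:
W = 0 (W = 3*0 = 0)
w(z) = z (w(z) = z + 0*0 = z + 0 = z)
F(-23)*(w(34) + sqrt(222 + 330)) = (-23)**2*(34 + sqrt(222 + 330)) = 529*(34 + sqrt(552)) = 529*(34 + 2*sqrt(138)) = 17986 + 1058*sqrt(138)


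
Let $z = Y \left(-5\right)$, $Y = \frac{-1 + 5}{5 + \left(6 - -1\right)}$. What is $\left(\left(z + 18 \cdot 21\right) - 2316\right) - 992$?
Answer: $- \frac{8795}{3} \approx -2931.7$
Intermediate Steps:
$Y = \frac{1}{3}$ ($Y = \frac{4}{5 + \left(6 + 1\right)} = \frac{4}{5 + 7} = \frac{4}{12} = 4 \cdot \frac{1}{12} = \frac{1}{3} \approx 0.33333$)
$z = - \frac{5}{3}$ ($z = \frac{1}{3} \left(-5\right) = - \frac{5}{3} \approx -1.6667$)
$\left(\left(z + 18 \cdot 21\right) - 2316\right) - 992 = \left(\left(- \frac{5}{3} + 18 \cdot 21\right) - 2316\right) - 992 = \left(\left(- \frac{5}{3} + 378\right) - 2316\right) + \left(-1402 + 410\right) = \left(\frac{1129}{3} - 2316\right) - 992 = - \frac{5819}{3} - 992 = - \frac{8795}{3}$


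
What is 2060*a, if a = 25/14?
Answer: 25750/7 ≈ 3678.6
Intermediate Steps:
a = 25/14 (a = 25*(1/14) = 25/14 ≈ 1.7857)
2060*a = 2060*(25/14) = 25750/7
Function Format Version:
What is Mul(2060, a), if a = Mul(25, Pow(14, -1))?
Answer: Rational(25750, 7) ≈ 3678.6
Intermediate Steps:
a = Rational(25, 14) (a = Mul(25, Rational(1, 14)) = Rational(25, 14) ≈ 1.7857)
Mul(2060, a) = Mul(2060, Rational(25, 14)) = Rational(25750, 7)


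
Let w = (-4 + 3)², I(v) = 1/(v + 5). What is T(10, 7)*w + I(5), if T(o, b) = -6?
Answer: -59/10 ≈ -5.9000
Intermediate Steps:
I(v) = 1/(5 + v)
w = 1 (w = (-1)² = 1)
T(10, 7)*w + I(5) = -6*1 + 1/(5 + 5) = -6 + 1/10 = -6 + ⅒ = -59/10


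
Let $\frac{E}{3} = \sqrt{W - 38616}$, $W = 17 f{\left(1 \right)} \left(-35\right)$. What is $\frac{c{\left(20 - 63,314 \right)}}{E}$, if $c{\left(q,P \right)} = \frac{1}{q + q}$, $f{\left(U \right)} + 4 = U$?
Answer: $\frac{i \sqrt{36831}}{9502398} \approx 2.0196 \cdot 10^{-5} i$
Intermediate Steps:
$f{\left(U \right)} = -4 + U$
$W = 1785$ ($W = 17 \left(-4 + 1\right) \left(-35\right) = 17 \left(-3\right) \left(-35\right) = \left(-51\right) \left(-35\right) = 1785$)
$c{\left(q,P \right)} = \frac{1}{2 q}$
$E = 3 i \sqrt{36831}$ ($E = 3 \sqrt{1785 - 38616} = 3 \sqrt{-36831} = 3 i \sqrt{36831} \approx 575.74 i$)
$\frac{c{\left(20 - 63,314 \right)}}{E} = \frac{\frac{1}{2} \frac{1}{20 - 63}}{3 i \sqrt{36831}} = \frac{1}{2 \left(20 - 63\right)} \left(- \frac{i \sqrt{36831}}{110493}\right) = \frac{1}{2 \left(-43\right)} \left(- \frac{i \sqrt{36831}}{110493}\right) = \frac{1}{2} \left(- \frac{1}{43}\right) \left(- \frac{i \sqrt{36831}}{110493}\right) = - \frac{\left(- \frac{1}{110493}\right) i \sqrt{36831}}{86} = \frac{i \sqrt{36831}}{9502398}$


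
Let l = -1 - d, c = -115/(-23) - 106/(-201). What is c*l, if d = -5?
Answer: 4444/201 ≈ 22.109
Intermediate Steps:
c = 1111/201 (c = -115*(-1/23) - 106*(-1/201) = 5 + 106/201 = 1111/201 ≈ 5.5274)
l = 4 (l = -1 - 1*(-5) = -1 + 5 = 4)
c*l = (1111/201)*4 = 4444/201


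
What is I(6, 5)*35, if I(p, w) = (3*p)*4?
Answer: 2520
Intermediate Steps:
I(p, w) = 12*p
I(6, 5)*35 = (12*6)*35 = 72*35 = 2520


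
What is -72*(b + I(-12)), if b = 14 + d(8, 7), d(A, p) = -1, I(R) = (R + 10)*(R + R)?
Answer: -4392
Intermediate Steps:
I(R) = 2*R*(10 + R) (I(R) = (10 + R)*(2*R) = 2*R*(10 + R))
b = 13 (b = 14 - 1 = 13)
-72*(b + I(-12)) = -72*(13 + 2*(-12)*(10 - 12)) = -72*(13 + 2*(-12)*(-2)) = -72*(13 + 48) = -72*61 = -4392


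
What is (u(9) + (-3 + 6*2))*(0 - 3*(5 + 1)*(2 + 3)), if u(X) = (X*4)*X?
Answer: -29970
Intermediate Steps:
u(X) = 4*X² (u(X) = (4*X)*X = 4*X²)
(u(9) + (-3 + 6*2))*(0 - 3*(5 + 1)*(2 + 3)) = (4*9² + (-3 + 6*2))*(0 - 3*(5 + 1)*(2 + 3)) = (4*81 + (-3 + 12))*(0 - 18*5) = (324 + 9)*(0 - 3*30) = 333*(0 - 90) = 333*(-90) = -29970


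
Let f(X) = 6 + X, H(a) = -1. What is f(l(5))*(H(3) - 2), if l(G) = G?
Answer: -33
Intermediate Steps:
f(l(5))*(H(3) - 2) = (6 + 5)*(-1 - 2) = 11*(-3) = -33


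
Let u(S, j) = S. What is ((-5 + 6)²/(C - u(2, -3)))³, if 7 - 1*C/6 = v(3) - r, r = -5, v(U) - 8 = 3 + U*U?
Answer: -1/1331000 ≈ -7.5131e-7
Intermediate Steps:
v(U) = 11 + U² (v(U) = 8 + (3 + U*U) = 8 + (3 + U²) = 11 + U²)
C = -108 (C = 42 - 6*((11 + 3²) - 1*(-5)) = 42 - 6*((11 + 9) + 5) = 42 - 6*(20 + 5) = 42 - 6*25 = 42 - 150 = -108)
((-5 + 6)²/(C - u(2, -3)))³ = ((-5 + 6)²/(-108 - 1*2))³ = (1²/(-108 - 2))³ = (1/(-110))³ = (1*(-1/110))³ = (-1/110)³ = -1/1331000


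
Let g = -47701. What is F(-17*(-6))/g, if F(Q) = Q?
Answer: -102/47701 ≈ -0.0021383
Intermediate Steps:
F(-17*(-6))/g = -17*(-6)/(-47701) = 102*(-1/47701) = -102/47701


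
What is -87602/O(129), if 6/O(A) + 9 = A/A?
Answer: 350408/3 ≈ 1.1680e+5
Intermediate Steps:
O(A) = -¾ (O(A) = 6/(-9 + A/A) = 6/(-9 + 1) = 6/(-8) = 6*(-⅛) = -¾)
-87602/O(129) = -87602/(-¾) = -87602*(-4/3) = 350408/3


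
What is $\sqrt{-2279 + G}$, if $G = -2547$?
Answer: $i \sqrt{4826} \approx 69.469 i$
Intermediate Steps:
$\sqrt{-2279 + G} = \sqrt{-2279 - 2547} = \sqrt{-4826} = i \sqrt{4826}$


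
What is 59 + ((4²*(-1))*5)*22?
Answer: -1701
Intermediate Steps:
59 + ((4²*(-1))*5)*22 = 59 + ((16*(-1))*5)*22 = 59 - 16*5*22 = 59 - 80*22 = 59 - 1760 = -1701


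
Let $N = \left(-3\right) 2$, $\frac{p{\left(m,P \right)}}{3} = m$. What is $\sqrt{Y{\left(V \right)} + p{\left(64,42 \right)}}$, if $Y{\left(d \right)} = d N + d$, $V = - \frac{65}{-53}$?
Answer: $\frac{\sqrt{522103}}{53} \approx 13.633$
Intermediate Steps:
$p{\left(m,P \right)} = 3 m$
$N = -6$
$V = \frac{65}{53}$ ($V = \left(-65\right) \left(- \frac{1}{53}\right) = \frac{65}{53} \approx 1.2264$)
$Y{\left(d \right)} = - 5 d$ ($Y{\left(d \right)} = d \left(-6\right) + d = - 6 d + d = - 5 d$)
$\sqrt{Y{\left(V \right)} + p{\left(64,42 \right)}} = \sqrt{\left(-5\right) \frac{65}{53} + 3 \cdot 64} = \sqrt{- \frac{325}{53} + 192} = \sqrt{\frac{9851}{53}} = \frac{\sqrt{522103}}{53}$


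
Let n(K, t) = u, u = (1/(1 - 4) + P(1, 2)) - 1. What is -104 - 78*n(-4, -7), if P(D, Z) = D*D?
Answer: -78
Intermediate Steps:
P(D, Z) = D**2
u = -1/3 (u = (1/(1 - 4) + 1**2) - 1 = (1/(-3) + 1) - 1 = (-1/3 + 1) - 1 = 2/3 - 1 = -1/3 ≈ -0.33333)
n(K, t) = -1/3
-104 - 78*n(-4, -7) = -104 - 78*(-1/3) = -104 + 26 = -78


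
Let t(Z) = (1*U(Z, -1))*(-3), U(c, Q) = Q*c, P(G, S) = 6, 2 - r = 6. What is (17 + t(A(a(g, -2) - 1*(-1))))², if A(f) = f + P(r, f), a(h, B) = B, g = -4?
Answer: 1024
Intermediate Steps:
r = -4 (r = 2 - 1*6 = 2 - 6 = -4)
A(f) = 6 + f (A(f) = f + 6 = 6 + f)
t(Z) = 3*Z (t(Z) = (1*(-Z))*(-3) = -Z*(-3) = 3*Z)
(17 + t(A(a(g, -2) - 1*(-1))))² = (17 + 3*(6 + (-2 - 1*(-1))))² = (17 + 3*(6 + (-2 + 1)))² = (17 + 3*(6 - 1))² = (17 + 3*5)² = (17 + 15)² = 32² = 1024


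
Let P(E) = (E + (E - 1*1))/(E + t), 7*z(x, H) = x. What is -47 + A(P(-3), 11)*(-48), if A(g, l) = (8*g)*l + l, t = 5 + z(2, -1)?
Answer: 12361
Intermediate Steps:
z(x, H) = x/7
t = 37/7 (t = 5 + (1/7)*2 = 5 + 2/7 = 37/7 ≈ 5.2857)
P(E) = (-1 + 2*E)/(37/7 + E) (P(E) = (E + (E - 1*1))/(E + 37/7) = (E + (E - 1))/(37/7 + E) = (E + (-1 + E))/(37/7 + E) = (-1 + 2*E)/(37/7 + E))
A(g, l) = l + 8*g*l (A(g, l) = 8*g*l + l = l + 8*g*l)
-47 + A(P(-3), 11)*(-48) = -47 + (11*(1 + 8*(7*(-1 + 2*(-3))/(37 + 7*(-3)))))*(-48) = -47 + (11*(1 + 8*(7*(-1 - 6)/(37 - 21))))*(-48) = -47 + (11*(1 + 8*(7*(-7)/16)))*(-48) = -47 + (11*(1 + 8*(7*(1/16)*(-7))))*(-48) = -47 + (11*(1 + 8*(-49/16)))*(-48) = -47 + (11*(1 - 49/2))*(-48) = -47 + (11*(-47/2))*(-48) = -47 - 517/2*(-48) = -47 + 12408 = 12361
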